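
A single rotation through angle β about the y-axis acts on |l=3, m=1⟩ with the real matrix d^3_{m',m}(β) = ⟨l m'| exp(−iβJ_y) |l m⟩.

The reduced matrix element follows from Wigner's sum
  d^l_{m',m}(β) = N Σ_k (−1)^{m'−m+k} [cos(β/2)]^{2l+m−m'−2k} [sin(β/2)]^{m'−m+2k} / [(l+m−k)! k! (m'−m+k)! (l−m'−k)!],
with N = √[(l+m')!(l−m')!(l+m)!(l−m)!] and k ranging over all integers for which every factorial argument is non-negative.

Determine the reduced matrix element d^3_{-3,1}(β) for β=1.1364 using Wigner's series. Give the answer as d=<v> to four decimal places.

d=0.2307

d^3_{-3,1}(β=1.1364) via Wigner's sum:
c=cos(1.1364/2)=0.842871, s=sin(1.1364/2)=0.538116; N=√[1·720·24·2]=185.903201
k∈{4} keeps every argument non-negative
  k=4: (−1)^0·185.9032/(48)·0.8429^2·0.5381^4 = +0.230712
d^3_{-3,1}(1.1364) = +0.230712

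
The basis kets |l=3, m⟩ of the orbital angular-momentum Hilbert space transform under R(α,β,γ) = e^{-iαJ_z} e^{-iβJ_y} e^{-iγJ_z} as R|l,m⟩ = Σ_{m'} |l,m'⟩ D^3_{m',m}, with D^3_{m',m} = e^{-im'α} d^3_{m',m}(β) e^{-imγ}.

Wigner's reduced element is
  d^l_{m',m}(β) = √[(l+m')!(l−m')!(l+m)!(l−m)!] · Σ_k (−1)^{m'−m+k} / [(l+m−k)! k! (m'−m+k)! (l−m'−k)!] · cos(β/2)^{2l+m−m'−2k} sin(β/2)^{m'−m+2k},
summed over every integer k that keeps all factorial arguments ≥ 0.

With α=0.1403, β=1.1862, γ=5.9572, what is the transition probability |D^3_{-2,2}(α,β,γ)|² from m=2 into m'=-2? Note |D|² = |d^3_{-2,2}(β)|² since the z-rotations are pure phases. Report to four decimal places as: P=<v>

P=0.0931

First d^3_{-2,2}(β=1.1862), then the phase factors e^{-i(-2)α} and e^{-i(2)γ}:
Half-angle: c=0.829212, s=0.558934. N=√(1·120·120·1)=120.000000
The bounds max(0,m−m')=4 and min(l+m,l−m')=5 give 2 terms
  k=4: (−1)^0·120.0000/(24)·0.8292^2·0.5589^4 = +0.335540
  k=5: (−1)^1·120.0000/(120)·0.8292^0·0.5589^6 = -0.030490
d^3_{-2,2}(1.1862) = +0.335540 -0.030490 = +0.305049
|D^3_{-2,2}|² = |d^3_{-2,2}(β)|² = (+0.305049)² = 0.093055 (the z-rotation phases have unit modulus)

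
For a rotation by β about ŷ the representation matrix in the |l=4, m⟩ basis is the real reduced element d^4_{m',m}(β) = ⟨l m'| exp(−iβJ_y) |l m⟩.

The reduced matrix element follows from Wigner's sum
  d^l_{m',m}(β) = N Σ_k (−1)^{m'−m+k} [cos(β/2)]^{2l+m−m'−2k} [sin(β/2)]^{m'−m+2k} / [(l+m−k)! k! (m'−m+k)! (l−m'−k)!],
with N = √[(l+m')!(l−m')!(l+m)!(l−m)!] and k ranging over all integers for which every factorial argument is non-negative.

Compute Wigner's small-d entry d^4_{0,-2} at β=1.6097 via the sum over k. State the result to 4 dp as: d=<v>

d^4_{0,-2}(β=1.6097) via Wigner's sum:
With c≡cos(β/2)=0.693219 and s≡sin(β/2)=0.720727, N=[24·24·2·720]^{1/2}=910.735966
Admissible k: 0..2 (factorial args all ≥0)
  k=0: (−1)^2·910.7360/(96)·0.6932^6·0.7207^2 = +0.546873
  k=1: (−1)^3·910.7360/(36)·0.6932^4·0.7207^4 = -1.576359
  k=2: (−1)^4·910.7360/(96)·0.6932^2·0.7207^6 = +0.638978
d^4_{0,-2}(1.6097) = +0.546873 -1.576359 +0.638978 = -0.390507

d=-0.3905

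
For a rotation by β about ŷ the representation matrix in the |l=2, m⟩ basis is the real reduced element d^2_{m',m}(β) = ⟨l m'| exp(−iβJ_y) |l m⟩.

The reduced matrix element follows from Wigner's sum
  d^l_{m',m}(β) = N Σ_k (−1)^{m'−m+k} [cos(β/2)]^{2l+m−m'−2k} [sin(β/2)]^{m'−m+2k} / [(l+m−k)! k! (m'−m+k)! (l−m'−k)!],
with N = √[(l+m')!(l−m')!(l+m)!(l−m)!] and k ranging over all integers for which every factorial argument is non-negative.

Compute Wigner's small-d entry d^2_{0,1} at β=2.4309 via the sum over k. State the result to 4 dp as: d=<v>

d^2_{0,1}(β=2.4309) via Wigner's sum:
c=cos(2.4309/2)=0.347915, s=sin(2.4309/2)=0.937526; N=√[2·2·6·1]=4.898979
k: max(0,(1)−(0))=1 … min(2+(1),2−(0))=2
  k=1: (−1)^0·4.8990/(2)·0.3479^3·0.9375^1 = +0.096712
  k=2: (−1)^1·4.8990/(2)·0.3479^1·0.9375^3 = -0.702262
d^2_{0,1}(2.4309) = +0.096712 -0.702262 = -0.605550

d=-0.6055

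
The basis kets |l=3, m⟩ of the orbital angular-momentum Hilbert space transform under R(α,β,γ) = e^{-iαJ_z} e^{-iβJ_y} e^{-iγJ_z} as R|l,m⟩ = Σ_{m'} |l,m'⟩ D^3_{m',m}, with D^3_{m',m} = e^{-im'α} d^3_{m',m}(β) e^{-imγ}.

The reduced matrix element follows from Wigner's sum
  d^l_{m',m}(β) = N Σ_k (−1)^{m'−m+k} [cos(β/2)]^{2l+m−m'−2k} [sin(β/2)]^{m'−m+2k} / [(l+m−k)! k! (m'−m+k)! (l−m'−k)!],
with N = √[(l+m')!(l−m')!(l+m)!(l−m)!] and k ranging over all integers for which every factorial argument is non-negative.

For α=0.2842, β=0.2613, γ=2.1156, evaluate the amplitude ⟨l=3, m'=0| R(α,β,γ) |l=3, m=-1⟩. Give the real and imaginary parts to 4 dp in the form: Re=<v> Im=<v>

Split into d^3_{0,-1}(β=0.2613) × two z-phases.
c=cos(0.2613/2)=0.991477, s=sin(0.2613/2)=0.130279; N=√[6·6·2·24]=41.569219
The bounds max(0,m−m')=0 and min(l+m,l−m')=2 give 3 terms
  k=0: (−1)^1·41.5692/(12)·0.9915^5·0.1303^1 = -0.432392
  k=1: (−1)^2·41.5692/(4)·0.9915^3·0.1303^3 = +0.022396
  k=2: (−1)^3·41.5692/(12)·0.9915^1·0.1303^5 = -0.000129
d^3_{0,-1}(0.2613) = -0.432392 +0.022396 -0.000129 = -0.410125
Phases: e^{-i·(0)·0.2842}=+1.000000+0.000000i, e^{-i·(-1)·2.1156}=-0.518250+0.855229i ⇒ D=+0.212547-0.350751i

Re=0.2125 Im=-0.3508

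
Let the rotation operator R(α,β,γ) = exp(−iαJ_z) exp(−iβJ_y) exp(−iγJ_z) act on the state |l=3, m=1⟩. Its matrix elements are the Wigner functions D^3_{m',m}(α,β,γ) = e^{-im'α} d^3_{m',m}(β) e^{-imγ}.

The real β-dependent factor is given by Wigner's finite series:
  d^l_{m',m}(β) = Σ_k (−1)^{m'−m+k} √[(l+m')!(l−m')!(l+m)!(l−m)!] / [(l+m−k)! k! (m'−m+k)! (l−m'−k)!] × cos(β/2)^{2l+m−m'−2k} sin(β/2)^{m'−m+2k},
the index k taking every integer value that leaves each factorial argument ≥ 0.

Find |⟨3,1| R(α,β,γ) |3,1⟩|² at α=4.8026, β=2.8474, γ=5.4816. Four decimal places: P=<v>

P=0.0144

First d^3_{1,1}(β=2.8474), then the phase factors e^{-i(1)α} and e^{-i(1)γ}:
With c≡cos(β/2)=0.146566 and s≡sin(β/2)=0.989201, N=[24·2·24·2]^{1/2}=48.000000
The bounds max(0,m−m')=0 and min(l+m,l−m')=2 give 3 terms
  k=0: (−1)^0·48.0000/(48)·0.1466^6·0.9892^0 = +0.000010
  k=1: (−1)^1·48.0000/(6)·0.1466^4·0.9892^2 = -0.003612
  k=2: (−1)^2·48.0000/(8)·0.1466^2·0.9892^4 = +0.123412
d^3_{1,1}(2.8474) = +0.000010 -0.003612 +0.123412 = +0.119810
|D^3_{1,1}|² = |d^3_{1,1}(β)|² = (+0.119810)² = 0.014354 (the z-rotation phases have unit modulus)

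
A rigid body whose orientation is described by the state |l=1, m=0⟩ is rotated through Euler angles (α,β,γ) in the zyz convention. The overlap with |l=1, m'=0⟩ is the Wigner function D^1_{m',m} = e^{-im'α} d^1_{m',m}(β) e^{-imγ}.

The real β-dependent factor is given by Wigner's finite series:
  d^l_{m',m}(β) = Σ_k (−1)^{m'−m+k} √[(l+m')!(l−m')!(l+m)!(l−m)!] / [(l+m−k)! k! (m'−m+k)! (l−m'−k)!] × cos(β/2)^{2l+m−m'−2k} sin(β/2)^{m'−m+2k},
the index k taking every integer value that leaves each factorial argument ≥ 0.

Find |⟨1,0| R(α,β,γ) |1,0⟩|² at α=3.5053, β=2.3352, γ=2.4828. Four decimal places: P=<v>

P=0.4790

Split into d^1_{0,0}(β=2.3352) × two z-phases.
c=cos(2.3352/2)=0.392360, s=sin(2.3352/2)=0.919812; N=√[1·1·1·1]=1.000000
k: max(0,(0)−(0))=0 … min(1+(0),1−(0))=1
  k=0: (−1)^0·1.0000/(1)·0.3924^2·0.9198^0 = +0.153947
  k=1: (−1)^1·1.0000/(1)·0.3924^0·0.9198^2 = -0.846053
d^1_{0,0}(2.3352) = +0.153947 -0.846053 = -0.692107
|D^1_{0,0}|² = |d^1_{0,0}(β)|² = (-0.692107)² = 0.479012 (the z-rotation phases have unit modulus)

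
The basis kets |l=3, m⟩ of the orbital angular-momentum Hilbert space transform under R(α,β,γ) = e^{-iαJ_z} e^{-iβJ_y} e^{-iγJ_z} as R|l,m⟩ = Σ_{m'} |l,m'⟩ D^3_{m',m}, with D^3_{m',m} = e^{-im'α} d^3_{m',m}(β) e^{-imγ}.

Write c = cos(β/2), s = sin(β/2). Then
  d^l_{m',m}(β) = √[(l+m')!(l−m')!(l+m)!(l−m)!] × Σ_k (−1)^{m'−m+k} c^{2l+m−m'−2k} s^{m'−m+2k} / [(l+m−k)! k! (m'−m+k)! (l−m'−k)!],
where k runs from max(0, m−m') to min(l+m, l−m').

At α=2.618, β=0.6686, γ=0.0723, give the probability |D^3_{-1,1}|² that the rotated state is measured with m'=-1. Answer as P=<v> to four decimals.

Split into d^3_{-1,1}(β=0.6686) × two z-phases.
Half-angle: c=0.944640, s=0.328108. N=√(2·24·24·2)=48.000000
Admissible k: 2..4 (factorial args all ≥0)
  k=2: (−1)^0·48.0000/(8)·0.9446^4·0.3281^2 = +0.514340
  k=3: (−1)^1·48.0000/(6)·0.9446^2·0.3281^4 = -0.082735
  k=4: (−1)^2·48.0000/(48)·0.9446^0·0.3281^6 = +0.001248
d^3_{-1,1}(0.6686) = +0.514340 -0.082735 +0.001248 = +0.432853
|D^3_{-1,1}|² = |d^3_{-1,1}(β)|² = (+0.432853)² = 0.187362 (the z-rotation phases have unit modulus)

P=0.1874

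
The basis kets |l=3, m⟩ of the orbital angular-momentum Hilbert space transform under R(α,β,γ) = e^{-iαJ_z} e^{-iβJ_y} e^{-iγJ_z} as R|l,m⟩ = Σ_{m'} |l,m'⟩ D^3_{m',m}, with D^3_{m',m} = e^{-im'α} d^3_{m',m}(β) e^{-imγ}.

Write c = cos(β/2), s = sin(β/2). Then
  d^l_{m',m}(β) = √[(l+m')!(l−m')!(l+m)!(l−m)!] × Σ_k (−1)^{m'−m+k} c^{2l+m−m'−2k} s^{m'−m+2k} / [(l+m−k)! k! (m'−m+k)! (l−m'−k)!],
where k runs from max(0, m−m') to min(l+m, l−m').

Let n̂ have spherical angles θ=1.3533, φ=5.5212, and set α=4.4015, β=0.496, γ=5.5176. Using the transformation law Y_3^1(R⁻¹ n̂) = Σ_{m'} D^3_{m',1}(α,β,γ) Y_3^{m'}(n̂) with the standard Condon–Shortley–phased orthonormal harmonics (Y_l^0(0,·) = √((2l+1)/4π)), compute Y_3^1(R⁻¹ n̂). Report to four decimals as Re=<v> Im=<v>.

Need the full column D^3_{m',1} for m'=−3..3 at α=4.4015, β=0.496, γ=5.5176.
cos(β/2)=0.969405, sin(β/2)=0.245466
d^3_{-3,1}: single k=4 term ⇒ +0.013214;  D = +0.002197+0.013030i
d^3_{-2,1}: k∈[3..4] ⇒ +0.085215 -0.002732 = +0.082484;  D = -0.081632-0.011821i
d^3_{-1,1}: k∈[2..4] ⇒ +0.319267 -0.027294 +0.000219 = +0.292192;  D = +0.128328-0.262504i
d^3_{0,1}: k∈[1..3] ⇒ +0.727961 -0.140023 +0.002993 = +0.590931;  D = +0.426047+0.409491i
d^3_{1,1}: k∈[0..2] ⇒ +0.829913 -0.425690 +0.020470 = +0.424693;  D = -0.373854+0.201489i
d^3_{2,1}: k∈[0..1] ⇒ -0.664535 +0.085215 = -0.579319;  D = +0.105671+0.569600i
d^3_{3,1}: single k=0 term ⇒ +0.206086;  D = +0.204414+0.026196i
Y_3^{m'}(θ=1.3533,φ=5.5212) and Σ D·Y over m':
  (+0.0022+0.0130i)·(-0.2547+0.2933i)  (-0.0816-0.0118i)·(+0.0098+0.2100i)  (+0.1283-0.2625i)·(-0.1751-0.1671i)  (+0.4260+0.4095i)·(-0.2228+0.0000i)  (-0.3739+0.2015i)·(+0.1751-0.1671i)  (+0.1057+0.5696i)·(+0.0098-0.2100i)  (+0.2044+0.0262i)·(+0.2547+0.2933i)
Y_3^1(R⁻¹ n̂) = -0.030735+0.061151i

Re=-0.0307 Im=0.0612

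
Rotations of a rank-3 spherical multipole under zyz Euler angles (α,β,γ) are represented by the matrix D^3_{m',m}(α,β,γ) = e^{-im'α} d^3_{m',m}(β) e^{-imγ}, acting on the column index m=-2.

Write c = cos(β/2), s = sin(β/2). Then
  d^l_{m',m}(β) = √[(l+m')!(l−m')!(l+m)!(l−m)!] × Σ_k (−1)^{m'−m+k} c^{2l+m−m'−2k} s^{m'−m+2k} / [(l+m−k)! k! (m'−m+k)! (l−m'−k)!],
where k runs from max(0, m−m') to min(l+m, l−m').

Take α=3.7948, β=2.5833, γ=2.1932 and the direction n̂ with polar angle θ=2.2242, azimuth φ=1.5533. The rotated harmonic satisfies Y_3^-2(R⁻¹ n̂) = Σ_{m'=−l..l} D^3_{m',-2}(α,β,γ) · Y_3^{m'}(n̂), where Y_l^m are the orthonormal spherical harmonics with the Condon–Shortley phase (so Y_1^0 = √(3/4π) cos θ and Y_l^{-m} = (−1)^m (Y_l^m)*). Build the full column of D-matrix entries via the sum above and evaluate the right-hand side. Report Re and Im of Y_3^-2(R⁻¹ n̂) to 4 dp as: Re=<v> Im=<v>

Need the full column D^3_{m',-2} for m'=−3..3 at α=3.7948, β=2.5833, γ=2.1932.
cos(β/2)=0.275535, sin(β/2)=0.961291
d^3_{-3,-2}: single k=1 term ⇒ +0.003740;  D = -0.003732-0.000235i
d^3_{-2,-2}: k∈[0..1] ⇒ +0.000438 -0.026631 = -0.026193;  D = -0.021760+0.014581i
d^3_{-1,-2}: k∈[0..1] ⇒ -0.004828 +0.117524 = +0.112696;  D = -0.036222+0.106716i
d^3_{0,-2}: k∈[0..1] ⇒ +0.029173 -0.355086 = -0.325914;  D = +0.104372+0.308749i
d^3_{1,-2}: k∈[0..1] ⇒ -0.117524 +0.715239 = +0.597716;  D = +0.496133+0.333340i
d^3_{2,-2}: k∈[0..1] ⇒ +0.324148 -0.789095 = -0.464947;  D = +0.464065-0.028626i
d^3_{3,-2}: single k=0 term ⇒ -0.554022;  D = -0.418406+0.363149i
Y_3^{m'}(θ=2.2242,φ=1.5533) and Σ D·Y over m':
  (-0.0037-0.0002i)·(-0.0110+0.2086i)  (-0.0218+0.0146i)·(+0.3914+0.0137i)  (-0.0362+0.1067i)·(+0.0038-0.2175i)  (+0.1044+0.3087i)·(+0.2614+0.0000i)  (+0.4961+0.3333i)·(-0.0038-0.2175i)  (+0.4641-0.0286i)·(+0.3914-0.0137i)  (-0.4184+0.3631i)·(+0.0110+0.2086i)
Y_3^-2(R⁻¹ n̂) = +0.213270-0.116399i

Re=0.2133 Im=-0.1164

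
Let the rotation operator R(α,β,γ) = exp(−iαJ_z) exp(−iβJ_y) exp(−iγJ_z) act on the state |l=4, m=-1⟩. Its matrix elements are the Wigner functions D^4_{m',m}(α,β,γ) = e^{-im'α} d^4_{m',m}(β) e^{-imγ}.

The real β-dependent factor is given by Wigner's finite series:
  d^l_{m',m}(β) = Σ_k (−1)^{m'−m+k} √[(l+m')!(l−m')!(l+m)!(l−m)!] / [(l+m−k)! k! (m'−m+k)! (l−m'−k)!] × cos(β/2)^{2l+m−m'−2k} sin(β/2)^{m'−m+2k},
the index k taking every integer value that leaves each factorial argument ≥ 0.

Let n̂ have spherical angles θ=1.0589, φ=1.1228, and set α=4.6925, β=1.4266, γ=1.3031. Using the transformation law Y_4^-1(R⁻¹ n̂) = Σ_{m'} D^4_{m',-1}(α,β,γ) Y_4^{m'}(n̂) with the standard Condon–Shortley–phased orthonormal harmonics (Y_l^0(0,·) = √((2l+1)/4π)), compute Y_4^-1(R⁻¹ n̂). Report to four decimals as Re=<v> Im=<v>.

Re=-0.0370 Im=0.1306

Need the full column D^4_{m',-1} for m'=−4..4 at α=4.6925, β=1.4266, γ=1.3031.
cos(β/2)=0.756207, sin(β/2)=0.654333
d^4_{-4,-1}: single k=3 term ⇒ +0.518433;  D = +0.176431+0.487489i
d^4_{-3,-1}: k∈[2..3] ⇒ +0.635493 -0.793005 = -0.157512;  D = +0.149147-0.050648i
d^4_{-2,-1}: k∈[1..3] ⇒ +0.392571 -1.469620 +0.733551 = -0.343498;  D = +0.103960+0.327388i
d^4_{-1,-1}: k∈[0..3] ⇒ +0.106936 -1.200969 +1.798366 -0.448821 = +0.255512;  D = +0.245019-0.072473i
d^4_{0,-1}: k∈[0..3] ⇒ -0.413807 +1.858938 -1.391814 +0.173679 = +0.226996;  D = +0.060043+0.218911i
d^4_{1,-1}: k∈[0..3] ⇒ +0.800646 -1.798366 +0.673232 -0.033604 = -0.358093;  D = +0.347154-0.087833i
d^4_{2,-1}: k∈[0..2] ⇒ -0.979746 +1.100326 -0.164766 = -0.044187;  D = +0.009984+0.043044i
d^4_{3,-1}: k∈[0..1] ⇒ +0.793005 -0.356241 = +0.436764;  D = +0.427348-0.090206i
d^4_{4,-1}: single k=0 term ⇒ -0.388158;  D = -0.072598-0.381309i
Y_4^{m'}(θ=1.0589,φ=1.1228) and Σ D·Y over m':
  (+0.1764+0.4875i)·(-0.0561+0.2494i)  (+0.1491-0.0506i)·(-0.3959+0.0914i)  (+0.1040+0.3274i)·(-0.1079-0.1349i)  (+0.2450-0.0725i)·(-0.1156+0.2404i)  (+0.0600+0.2189i)·(-0.2309+0.0000i)  (+0.3472-0.0878i)·(+0.1156+0.2404i)  (+0.0100+0.0430i)·(-0.1079+0.1349i)  (+0.4273-0.0902i)·(+0.3959+0.0914i)  (-0.0726-0.3813i)·(-0.0561-0.2494i)
Y_4^-1(R⁻¹ n̂) = -0.036982+0.130554i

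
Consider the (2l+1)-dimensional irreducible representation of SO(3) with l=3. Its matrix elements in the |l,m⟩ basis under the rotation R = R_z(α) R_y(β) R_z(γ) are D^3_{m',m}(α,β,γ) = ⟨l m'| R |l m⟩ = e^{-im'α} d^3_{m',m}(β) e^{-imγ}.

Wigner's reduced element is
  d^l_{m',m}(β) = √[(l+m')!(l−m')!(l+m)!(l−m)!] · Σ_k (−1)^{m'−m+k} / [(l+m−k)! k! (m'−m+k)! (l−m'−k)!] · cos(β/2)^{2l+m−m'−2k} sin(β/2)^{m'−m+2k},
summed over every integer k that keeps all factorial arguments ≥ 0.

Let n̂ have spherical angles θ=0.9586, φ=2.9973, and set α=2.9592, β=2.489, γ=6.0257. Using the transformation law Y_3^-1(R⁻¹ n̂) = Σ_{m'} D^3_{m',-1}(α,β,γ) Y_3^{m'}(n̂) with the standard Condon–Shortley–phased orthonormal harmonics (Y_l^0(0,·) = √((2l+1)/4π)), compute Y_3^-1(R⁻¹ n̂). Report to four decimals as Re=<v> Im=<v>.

Re=0.3122 Im=-0.0719

Need the full column D^3_{m',-1} for m'=−3..3 at α=2.9592, β=2.489, γ=6.0257.
cos(β/2)=0.320537, sin(β/2)=0.947236
d^3_{-3,-1}: single k=2 term ⇒ +0.036684;  D = -0.025435+0.026434i
d^3_{-2,-1}: k∈[1..2] ⇒ +0.010136 -0.177027 = -0.166891;  D = -0.135609+0.097278i
d^3_{-1,-1}: k∈[0..2] ⇒ +0.001085 -0.075774 +0.496295 = +0.421606;  D = -0.381471+0.179532i
d^3_{0,-1}: k∈[0..2] ⇒ -0.011103 +0.290885 -0.846759 = -0.566977;  D = -0.548286+0.144380i
d^3_{1,-1}: k∈[0..2] ⇒ +0.056830 -0.661727 +0.722352 = +0.117456;  D = -0.117125+0.008812i
d^3_{2,-1}: k∈[0..1] ⇒ -0.177027 +0.772982 = +0.595955;  D = +0.592527+0.063823i
d^3_{3,-1}: single k=0 term ⇒ +0.320357;  D = -0.307009-0.091513i
Y_3^{m'}(θ=0.9586,φ=2.9973) and Σ D·Y over m':
  (-0.0254+0.0264i)·(-0.2076-0.0959i)  (-0.1356+0.0973i)·(+0.3771+0.1119i)  (-0.3815+0.1795i)·(-0.1704-0.0248i)  (-0.5483+0.1444i)·(-0.2893+0.0000i)  (-0.1171+0.0088i)·(+0.1704-0.0248i)  (+0.5925+0.0638i)·(+0.3771-0.1119i)  (-0.3070-0.0915i)·(+0.2076-0.0959i)
Y_3^-1(R⁻¹ n̂) = +0.312168-0.071869i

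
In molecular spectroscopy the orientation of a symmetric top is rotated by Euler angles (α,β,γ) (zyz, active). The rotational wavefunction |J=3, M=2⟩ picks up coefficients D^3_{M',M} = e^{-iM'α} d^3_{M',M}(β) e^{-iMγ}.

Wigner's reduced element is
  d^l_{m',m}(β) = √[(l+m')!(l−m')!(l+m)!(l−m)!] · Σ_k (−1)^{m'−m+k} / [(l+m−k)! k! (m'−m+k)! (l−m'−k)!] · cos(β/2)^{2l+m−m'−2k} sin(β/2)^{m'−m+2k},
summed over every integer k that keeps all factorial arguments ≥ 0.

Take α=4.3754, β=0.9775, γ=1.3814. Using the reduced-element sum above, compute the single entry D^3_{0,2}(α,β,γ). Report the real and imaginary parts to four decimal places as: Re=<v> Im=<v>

Re=-0.4890 Im=-0.1946

First d^3_{0,2}(β=0.9775), then the phase factors e^{-i(0)α} and e^{-i(2)γ}:
c=cos(0.9775/2)=0.882920, s=sin(0.9775/2)=0.469523; N=√[6·6·120·1]=65.726707
k∈{2,3} keeps every argument non-negative
  k=2: (−1)^0·65.7267/(12)·0.8829^4·0.4695^2 = +0.733770
  k=3: (−1)^1·65.7267/(12)·0.8829^2·0.4695^4 = -0.207506
d^3_{0,2}(0.9775) = +0.733770 -0.207506 = +0.526264
Phases: e^{-i·(0)·4.3754}=+1.000000+0.000000i, e^{-i·(2)·1.3814}=-0.929112-0.369799i ⇒ D=-0.488958-0.194612i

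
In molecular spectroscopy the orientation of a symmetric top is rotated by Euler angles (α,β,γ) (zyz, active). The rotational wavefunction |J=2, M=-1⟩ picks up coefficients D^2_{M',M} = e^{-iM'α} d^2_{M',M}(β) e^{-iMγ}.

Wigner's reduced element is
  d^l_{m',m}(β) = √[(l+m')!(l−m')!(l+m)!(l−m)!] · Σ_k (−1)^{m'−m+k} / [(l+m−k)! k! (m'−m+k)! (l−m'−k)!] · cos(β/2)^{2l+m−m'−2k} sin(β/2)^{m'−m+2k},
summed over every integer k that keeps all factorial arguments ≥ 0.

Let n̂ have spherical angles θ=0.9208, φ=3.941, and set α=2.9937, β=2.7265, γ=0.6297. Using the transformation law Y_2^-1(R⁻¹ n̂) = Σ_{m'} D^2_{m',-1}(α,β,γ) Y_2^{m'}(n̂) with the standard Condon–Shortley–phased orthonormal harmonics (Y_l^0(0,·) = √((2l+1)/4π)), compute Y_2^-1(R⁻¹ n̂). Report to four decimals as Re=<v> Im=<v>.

Need the full column D^2_{m',-1} for m'=−2..2 at α=2.9937, β=2.7265, γ=0.6297.
cos(β/2)=0.206060, sin(β/2)=0.978539
d^2_{-2,-1}: single k=1 term ⇒ +0.017123;  D = +0.016177+0.005612i
d^2_{-1,-1}: k∈[0..1] ⇒ +0.001803 -0.121973 = -0.120170;  D = +0.106490+0.055685i
d^2_{0,-1}: k∈[0..1] ⇒ -0.020972 +0.472937 = +0.451965;  D = +0.365280+0.266163i
d^2_{1,-1}: k∈[0..1] ⇒ +0.121973 -0.916882 = -0.794909;  D = +0.566456+0.557681i
d^2_{2,-1}: single k=0 term ⇒ -0.386151;  D = -0.232250-0.308501i
Y_2^{m'}(θ=0.9208,φ=3.941) and Σ D·Y over m':
  (+0.0162+0.0056i)·(-0.0069-0.2447i)  (+0.1065+0.0557i)·(-0.2595+0.2668i)  (+0.3653+0.2662i)·(+0.0311+0.0000i)  (+0.5665+0.5577i)·(+0.2595+0.2668i)  (-0.2322-0.3085i)·(-0.0069+0.2447i)
Y_2^-1(R⁻¹ n̂) = +0.045398+0.259399i

Re=0.0454 Im=0.2594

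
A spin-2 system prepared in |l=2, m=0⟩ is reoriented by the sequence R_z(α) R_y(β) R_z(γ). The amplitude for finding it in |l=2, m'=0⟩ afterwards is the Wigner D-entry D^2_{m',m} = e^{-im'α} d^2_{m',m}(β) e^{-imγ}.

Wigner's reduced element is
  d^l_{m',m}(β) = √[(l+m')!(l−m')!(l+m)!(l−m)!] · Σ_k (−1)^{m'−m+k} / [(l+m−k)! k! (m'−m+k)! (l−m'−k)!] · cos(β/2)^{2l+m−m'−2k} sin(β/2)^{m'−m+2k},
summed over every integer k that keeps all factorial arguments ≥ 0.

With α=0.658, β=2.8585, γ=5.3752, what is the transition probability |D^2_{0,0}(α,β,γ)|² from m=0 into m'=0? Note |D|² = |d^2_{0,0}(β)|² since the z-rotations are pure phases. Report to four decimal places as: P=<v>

First d^2_{0,0}(β=2.8585), then the phase factors e^{-i(0)α} and e^{-i(0)γ}:
With c≡cos(β/2)=0.141074 and s≡sin(β/2)=0.989999, N=[2·2·2·2]^{1/2}=4.000000
Admissible k: 0..2 (factorial args all ≥0)
  k=0: (−1)^0·4.0000/(4)·0.1411^4·0.9900^0 = +0.000396
  k=1: (−1)^1·4.0000/(1)·0.1411^2·0.9900^2 = -0.078023
  k=2: (−1)^2·4.0000/(4)·0.1411^0·0.9900^4 = +0.960592
d^2_{0,0}(2.8585) = +0.000396 -0.078023 +0.960592 = +0.882965
|D^2_{0,0}|² = |d^2_{0,0}(β)|² = (+0.882965)² = 0.779627 (the z-rotation phases have unit modulus)

P=0.7796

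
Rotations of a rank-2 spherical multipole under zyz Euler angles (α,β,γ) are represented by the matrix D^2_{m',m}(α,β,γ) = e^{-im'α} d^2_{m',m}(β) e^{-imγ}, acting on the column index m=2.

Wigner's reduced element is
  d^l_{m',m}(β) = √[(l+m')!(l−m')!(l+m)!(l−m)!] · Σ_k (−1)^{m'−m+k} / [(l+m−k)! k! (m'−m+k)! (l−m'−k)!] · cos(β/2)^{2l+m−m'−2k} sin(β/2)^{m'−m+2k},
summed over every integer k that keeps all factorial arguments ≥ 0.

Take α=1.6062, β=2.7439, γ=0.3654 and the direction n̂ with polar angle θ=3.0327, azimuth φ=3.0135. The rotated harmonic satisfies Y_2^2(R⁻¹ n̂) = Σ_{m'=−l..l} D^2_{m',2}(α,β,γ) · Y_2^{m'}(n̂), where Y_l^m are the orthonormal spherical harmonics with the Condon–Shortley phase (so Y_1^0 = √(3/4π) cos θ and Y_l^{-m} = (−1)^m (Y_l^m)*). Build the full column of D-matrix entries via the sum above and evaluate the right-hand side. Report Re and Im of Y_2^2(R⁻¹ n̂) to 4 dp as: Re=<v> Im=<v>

Need the full column D^2_{m',2} for m'=−2..2 at α=1.6062, β=2.7439, γ=0.3654.
cos(β/2)=0.197539, sin(β/2)=0.980295
d^2_{-2,2}: single k=4 term ⇒ +0.923480;  D = -0.729546+0.566196i
d^2_{-1,2}: single k=3 term ⇒ +0.372179;  D = +0.238452+0.285759i
d^2_{0,2}: single k=2 term ⇒ +0.091853;  D = +0.068397-0.061309i
d^2_{1,2}: single k=1 term ⇒ +0.015113;  D = -0.010479-0.010889i
d^2_{2,2}: single k=0 term ⇒ +0.001523;  D = -0.001059+0.001094i
Y_2^{m'}(θ=3.0327,φ=3.0135) and Σ D·Y over m':
  (-0.7295+0.5662i)·(+0.0044+0.0012i)  (+0.2385+0.2858i)·(+0.0828+0.0107i)  (+0.0684-0.0613i)·(+0.6196+0.0000i)  (-0.0105-0.0109i)·(-0.0828+0.0107i)  (-0.0011+0.0011i)·(+0.0044-0.0012i)
Y_2^2(R⁻¹ n̂) = +0.056177-0.009339i

Re=0.0562 Im=-0.0093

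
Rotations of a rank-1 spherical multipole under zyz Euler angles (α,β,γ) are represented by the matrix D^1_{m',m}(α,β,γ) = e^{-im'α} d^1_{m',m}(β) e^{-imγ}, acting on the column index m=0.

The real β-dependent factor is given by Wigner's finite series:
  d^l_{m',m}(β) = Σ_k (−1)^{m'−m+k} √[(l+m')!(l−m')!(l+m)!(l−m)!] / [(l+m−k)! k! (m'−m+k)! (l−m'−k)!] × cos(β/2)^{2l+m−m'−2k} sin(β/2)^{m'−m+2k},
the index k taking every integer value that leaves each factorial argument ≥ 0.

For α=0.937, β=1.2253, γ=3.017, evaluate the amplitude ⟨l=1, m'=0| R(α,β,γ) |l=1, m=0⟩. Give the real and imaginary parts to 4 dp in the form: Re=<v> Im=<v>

Re=0.3387 Im=0.0000

Split into d^1_{0,0}(β=1.2253) × two z-phases.
Half-angle: c=0.818127, s=0.575038. N=√(1·1·1·1)=1.000000
k: max(0,(0)−(0))=0 … min(1+(0),1−(0))=1
  k=0: (−1)^0·1.0000/(1)·0.8181^2·0.5750^0 = +0.669332
  k=1: (−1)^1·1.0000/(1)·0.8181^0·0.5750^2 = -0.330668
d^1_{0,0}(1.2253) = +0.669332 -0.330668 = +0.338664
Attach z-rotation phases: D = e^{-i(0)(0.937)}·(+0.338664)·e^{-i(0)(3.017)} = +0.338664+0.000000i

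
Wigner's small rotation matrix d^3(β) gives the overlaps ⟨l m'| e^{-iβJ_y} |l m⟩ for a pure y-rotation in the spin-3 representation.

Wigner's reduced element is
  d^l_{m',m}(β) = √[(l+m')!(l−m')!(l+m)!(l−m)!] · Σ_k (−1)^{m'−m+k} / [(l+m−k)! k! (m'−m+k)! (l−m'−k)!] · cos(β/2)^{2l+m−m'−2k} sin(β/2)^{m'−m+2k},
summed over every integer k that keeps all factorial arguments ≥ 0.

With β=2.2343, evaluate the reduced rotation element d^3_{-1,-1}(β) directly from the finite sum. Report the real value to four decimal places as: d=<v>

d=0.5209

d^3_{-1,-1}(β=2.2343) via Wigner's sum:
Half-angle: c=0.438246, s=0.898855. N=√(2·24·2·24)=48.000000
Admissible k: 0..2 (factorial args all ≥0)
  k=0: (−1)^0·48.0000/(48)·0.4382^6·0.8989^0 = +0.007084
  k=1: (−1)^1·48.0000/(6)·0.4382^4·0.8989^2 = -0.238419
  k=2: (−1)^2·48.0000/(8)·0.4382^2·0.8989^4 = +0.752222
d^3_{-1,-1}(2.2343) = +0.007084 -0.238419 +0.752222 = +0.520887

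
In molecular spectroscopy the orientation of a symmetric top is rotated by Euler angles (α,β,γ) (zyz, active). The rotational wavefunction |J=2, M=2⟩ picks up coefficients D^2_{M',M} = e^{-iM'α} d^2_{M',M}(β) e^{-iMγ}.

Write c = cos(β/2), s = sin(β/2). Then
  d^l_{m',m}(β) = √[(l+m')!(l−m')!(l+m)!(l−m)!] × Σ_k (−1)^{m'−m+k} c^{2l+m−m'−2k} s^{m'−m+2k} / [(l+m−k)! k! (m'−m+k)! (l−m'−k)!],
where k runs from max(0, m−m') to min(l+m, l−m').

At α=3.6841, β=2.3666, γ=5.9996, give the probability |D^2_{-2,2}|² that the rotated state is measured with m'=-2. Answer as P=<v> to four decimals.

First d^2_{-2,2}(β=2.3666), then the phase factors e^{-i(-2)α} and e^{-i(2)γ}:
Half-angle: c=0.377872, s=0.925858. N=√(1·24·24·1)=24.000000
The bounds max(0,m−m')=4 and min(l+m,l−m')=4 give 1 term
  k=4: (−1)^0·24.0000/(24)·0.3779^0·0.9259^4 = +0.734814
d^2_{-2,2}(2.3666) = +0.734814
|D^2_{-2,2}|² = |d^2_{-2,2}(β)|² = (+0.734814)² = 0.539952 (the z-rotation phases have unit modulus)

P=0.5400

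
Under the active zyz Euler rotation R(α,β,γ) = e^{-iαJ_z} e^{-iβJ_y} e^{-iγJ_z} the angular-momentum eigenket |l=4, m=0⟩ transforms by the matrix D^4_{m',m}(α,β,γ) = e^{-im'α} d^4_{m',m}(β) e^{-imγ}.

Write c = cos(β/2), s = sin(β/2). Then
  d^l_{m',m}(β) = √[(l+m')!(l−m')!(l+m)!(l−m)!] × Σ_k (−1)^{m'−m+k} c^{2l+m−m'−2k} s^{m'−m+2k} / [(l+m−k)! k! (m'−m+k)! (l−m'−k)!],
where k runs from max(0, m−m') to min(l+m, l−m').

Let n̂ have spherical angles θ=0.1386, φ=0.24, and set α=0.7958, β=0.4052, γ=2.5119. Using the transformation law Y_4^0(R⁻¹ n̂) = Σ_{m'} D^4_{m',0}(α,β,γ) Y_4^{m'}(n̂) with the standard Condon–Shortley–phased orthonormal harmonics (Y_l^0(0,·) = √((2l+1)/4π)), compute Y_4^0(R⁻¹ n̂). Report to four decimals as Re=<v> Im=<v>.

Re=0.5128 Im=0.0000

Need the full column D^4_{m',0} for m'=−4..4 at α=0.7958, β=0.4052, γ=2.5119.
cos(β/2)=0.979547, sin(β/2)=0.201217
d^4_{-4,0}: single k=4 term ⇒ +0.012627;  D = -0.012616-0.000525i
d^4_{-3,0}: k∈[3..4] ⇒ +0.086933 -0.003668 = +0.083264;  D = -0.060685+0.057011i
d^4_{-2,0}: k∈[2..4] ⇒ +0.339313 -0.038181 +0.000604 = +0.301736;  D = -0.006277+0.301671i
d^4_{-1,0}: k∈[1..4] ⇒ +0.778674 -0.197145 +0.008319 -0.000059 = +0.589789;  D = +0.412683+0.421359i
d^4_{0,0}: k∈[0..4] ⇒ +0.847620 -0.572268 +0.054333 -0.001019 +0.000003 = +0.328668;  D = +0.328668+0.000000i
d^4_{1,0}: k∈[0..3] ⇒ -0.778674 +0.197145 -0.008319 +0.000059 = -0.589789;  D = -0.412683+0.421359i
d^4_{2,0}: k∈[0..2] ⇒ +0.339313 -0.038181 +0.000604 = +0.301736;  D = -0.006277-0.301671i
d^4_{3,0}: k∈[0..1] ⇒ -0.086933 +0.003668 = -0.083264;  D = +0.060685+0.057011i
d^4_{4,0}: single k=0 term ⇒ +0.012627;  D = -0.012616+0.000525i
Y_4^{m'}(θ=0.1386,φ=0.24) and Σ D·Y over m':
  (-0.0126-0.0005i)·(+0.0001-0.0001i)  (-0.0607+0.0570i)·(+0.0025-0.0022i)  (-0.0063+0.3017i)·(+0.0332-0.0173i)  (+0.4127+0.4214i)·(+0.2431-0.0595i)  (+0.3287+0.0000i)·(+0.7669+0.0000i)  (-0.4127+0.4214i)·(-0.2431-0.0595i)  (-0.0063-0.3017i)·(+0.0332+0.0173i)  (+0.0607+0.0570i)·(-0.0025-0.0022i)  (-0.0126+0.0005i)·(+0.0001+0.0001i)
Y_4^0(R⁻¹ n̂) = +0.512801+0.000000i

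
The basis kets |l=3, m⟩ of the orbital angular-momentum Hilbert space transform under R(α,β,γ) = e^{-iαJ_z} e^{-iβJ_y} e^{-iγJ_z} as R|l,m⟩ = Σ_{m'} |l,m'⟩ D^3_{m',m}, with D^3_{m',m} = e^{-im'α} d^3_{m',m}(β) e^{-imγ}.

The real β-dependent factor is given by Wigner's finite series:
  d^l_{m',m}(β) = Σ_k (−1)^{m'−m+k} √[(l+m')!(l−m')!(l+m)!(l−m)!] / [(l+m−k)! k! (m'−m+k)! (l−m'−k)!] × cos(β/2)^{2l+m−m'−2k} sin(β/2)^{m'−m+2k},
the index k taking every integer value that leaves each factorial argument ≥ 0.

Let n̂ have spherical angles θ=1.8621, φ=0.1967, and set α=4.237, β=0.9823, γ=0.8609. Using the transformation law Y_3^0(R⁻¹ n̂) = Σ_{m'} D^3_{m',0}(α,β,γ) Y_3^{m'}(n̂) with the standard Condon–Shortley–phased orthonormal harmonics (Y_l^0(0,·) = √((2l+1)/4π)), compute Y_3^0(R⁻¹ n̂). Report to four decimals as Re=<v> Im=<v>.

Need the full column D^3_{m',0} for m'=−3..3 at α=4.237, β=0.9823, γ=0.8609.
cos(β/2)=0.881791, sin(β/2)=0.471640
d^3_{-3,0}: single k=3 term ⇒ +0.321695;  D = +0.318337+0.046365i
d^3_{-2,0}: k∈[2..3] ⇒ +0.736623 -0.210734 = +0.525888;  D = -0.305567+0.428004i
d^3_{-1,0}: k∈[1..3] ⇒ +0.871024 -0.747552 +0.071287 = +0.194758;  D = -0.089138-0.173163i
d^3_{0,0}: k∈[0..3] ⇒ +0.470104 -1.210395 +0.346272 -0.011007 = -0.405025;  D = -0.405025+0.000000i
d^3_{1,0}: k∈[0..2] ⇒ -0.871024 +0.747552 -0.071287 = -0.194758;  D = +0.089138-0.173163i
d^3_{2,0}: k∈[0..1] ⇒ +0.736623 -0.210734 = +0.525888;  D = -0.305567-0.428004i
d^3_{3,0}: single k=0 term ⇒ -0.321695;  D = -0.318337+0.046365i
Y_3^{m'}(θ=1.8621,φ=0.1967) and Σ D·Y over m':
  (+0.3183+0.0464i)·(+0.3047-0.2040i)  (-0.3056+0.4280i)·(-0.2487+0.1032i)  (-0.0891-0.1732i)·(-0.1784+0.0355i)  (-0.4050+0.0000i)·(+0.2773+0.0000i)  (+0.0891-0.1732i)·(+0.1784+0.0355i)  (-0.3056-0.4280i)·(-0.2487-0.1032i)  (-0.3183+0.0464i)·(-0.3047-0.2040i)
Y_3^0(R⁻¹ n̂) = +0.208325-0.000000i

Re=0.2083 Im=0.0000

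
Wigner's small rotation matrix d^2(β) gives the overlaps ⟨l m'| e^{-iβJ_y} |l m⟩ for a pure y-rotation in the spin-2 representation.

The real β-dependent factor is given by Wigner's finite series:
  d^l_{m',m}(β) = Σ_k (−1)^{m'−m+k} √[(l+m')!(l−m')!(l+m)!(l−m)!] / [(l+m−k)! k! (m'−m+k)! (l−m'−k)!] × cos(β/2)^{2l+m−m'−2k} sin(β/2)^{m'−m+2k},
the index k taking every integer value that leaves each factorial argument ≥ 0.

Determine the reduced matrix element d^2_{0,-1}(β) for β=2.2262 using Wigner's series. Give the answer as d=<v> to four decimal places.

d=0.5918

d^2_{0,-1}(β=2.2262) via Wigner's sum:
Half-angle: c=0.441883, s=0.897073. N=√(2·2·1·6)=4.898979
k∈{0,1} keeps every argument non-negative
  k=0: (−1)^1·4.8990/(2)·0.4419^3·0.8971^1 = -0.189594
  k=1: (−1)^2·4.8990/(2)·0.4419^1·0.8971^3 = +0.781386
d^2_{0,-1}(2.2262) = -0.189594 +0.781386 = +0.591792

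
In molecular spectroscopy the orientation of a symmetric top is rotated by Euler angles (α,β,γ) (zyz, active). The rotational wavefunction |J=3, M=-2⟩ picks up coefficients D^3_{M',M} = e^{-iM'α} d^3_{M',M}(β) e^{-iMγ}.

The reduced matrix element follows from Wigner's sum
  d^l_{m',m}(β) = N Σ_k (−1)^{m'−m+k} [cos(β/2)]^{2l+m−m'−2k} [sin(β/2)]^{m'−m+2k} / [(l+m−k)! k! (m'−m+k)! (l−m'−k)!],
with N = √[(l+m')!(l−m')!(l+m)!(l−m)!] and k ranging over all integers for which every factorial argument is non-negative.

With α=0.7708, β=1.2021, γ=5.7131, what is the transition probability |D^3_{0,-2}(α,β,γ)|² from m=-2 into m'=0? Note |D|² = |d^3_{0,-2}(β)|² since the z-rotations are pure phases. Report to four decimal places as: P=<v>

P=0.1844

D^3_{0,-2}(0.7708,1.2021,5.7131) = e^{-i·0·0.7708}·d^3_{0,-2}(1.2021)·e^{-i·-2·5.7131}. Compute d first:
Half-angle: c=0.824742, s=0.565509. N=√(6·6·1·120)=65.726707
k∈{0,1} keeps every argument non-negative
  k=0: (−1)^2·65.7267/(12)·0.8247^4·0.5655^2 = +0.810424
  k=1: (−1)^3·65.7267/(12)·0.8247^2·0.5655^4 = -0.381026
d^3_{0,-2}(1.2021) = +0.810424 -0.381026 = +0.429398
|D^3_{0,-2}|² = |d^3_{0,-2}(β)|² = (+0.429398)² = 0.184383 (the z-rotation phases have unit modulus)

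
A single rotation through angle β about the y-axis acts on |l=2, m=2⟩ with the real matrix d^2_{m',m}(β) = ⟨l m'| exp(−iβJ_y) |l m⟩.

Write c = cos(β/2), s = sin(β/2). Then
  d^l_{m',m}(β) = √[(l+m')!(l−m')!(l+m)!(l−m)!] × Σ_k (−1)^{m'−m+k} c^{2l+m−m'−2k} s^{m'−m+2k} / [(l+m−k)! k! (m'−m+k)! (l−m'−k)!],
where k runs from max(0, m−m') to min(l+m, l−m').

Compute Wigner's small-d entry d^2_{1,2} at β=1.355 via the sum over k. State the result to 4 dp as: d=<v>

d=0.5930

d^2_{1,2}(β=1.355) via Wigner's sum:
Half-angle: c=0.779142, s=0.626847. N=√(6·1·24·1)=12.000000
k∈{1} keeps every argument non-negative
  k=1: (−1)^0·12.0000/(6)·0.7791^3·0.6268^1 = +0.592983
d^2_{1,2}(1.355) = +0.592983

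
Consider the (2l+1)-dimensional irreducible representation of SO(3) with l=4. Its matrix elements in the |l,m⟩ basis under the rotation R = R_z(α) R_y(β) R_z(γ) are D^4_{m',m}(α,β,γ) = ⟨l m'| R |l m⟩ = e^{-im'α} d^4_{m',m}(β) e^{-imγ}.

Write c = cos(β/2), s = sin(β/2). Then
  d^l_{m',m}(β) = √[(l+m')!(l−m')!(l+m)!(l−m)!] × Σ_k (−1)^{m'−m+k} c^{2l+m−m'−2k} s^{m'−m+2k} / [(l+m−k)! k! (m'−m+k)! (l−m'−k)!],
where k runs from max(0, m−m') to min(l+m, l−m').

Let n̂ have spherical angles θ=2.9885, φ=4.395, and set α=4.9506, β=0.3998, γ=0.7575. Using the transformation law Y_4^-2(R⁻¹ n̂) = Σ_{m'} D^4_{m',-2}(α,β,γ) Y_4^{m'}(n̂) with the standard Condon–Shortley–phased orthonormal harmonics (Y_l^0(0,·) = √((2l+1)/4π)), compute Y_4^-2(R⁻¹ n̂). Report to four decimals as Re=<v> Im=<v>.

Need the full column D^4_{m',-2} for m'=−4..4 at α=4.9506, β=0.3998, γ=0.7575.
cos(β/2)=0.980086, sin(β/2)=0.198571
d^4_{-4,-2}: single k=2 term ⇒ +0.184926;  D = -0.144518+0.115379i
d^4_{-3,-2}: k∈[1..2] ⇒ +0.645403 -0.079480 = +0.565924;  D = -0.447479-0.346457i
d^4_{-2,-2}: k∈[0..2] ⇒ +0.851364 -0.419373 +0.021519 = +0.453509;  D = +0.185182-0.413978i
d^4_{-1,-2}: k∈[0..2] ⇒ -0.731819 +0.150203 -0.004110 = -0.585726;  D = -0.576008-0.106254i
d^4_{0,-2}: k∈[0..2] ⇒ +0.331544 -0.036292 +0.000559 = +0.295810;  D = +0.016497+0.295350i
d^4_{1,-2}: k∈[0..2] ⇒ -0.100135 +0.006166 -0.000051 = -0.094020;  D = +0.089986-0.027246i
d^4_{2,-2}: k∈[0..2] ⇒ +0.021519 -0.000707 +0.000002 = +0.020814;  D = -0.010562-0.017935i
d^4_{3,-2}: k∈[0..1] ⇒ -0.003263 +0.000045 = -0.003218;  D = -0.002309+0.002241i
d^4_{4,-2}: single k=0 term ⇒ +0.000312;  D = +0.000264+0.000166i
Y_4^{m'}(θ=2.9885,φ=4.395) and Σ D·Y over m':
  (-0.1445+0.1154i)·(+0.0001+0.0002i)  (-0.4475-0.3465i)·(-0.0036+0.0025i)  (+0.1852-0.4140i)·(-0.0366-0.0269i)  (-0.5760-0.1063i)·(+0.0854-0.2599i)  (+0.0165+0.2953i)·(+0.7499+0.0000i)  (+0.0900-0.0272i)·(-0.0854-0.2599i)  (-0.0106-0.0179i)·(-0.0366+0.0269i)  (-0.0023+0.0022i)·(+0.0036+0.0025i)  (+0.0003+0.0002i)·(+0.0001-0.0002i)
Y_4^-2(R⁻¹ n̂) = -0.093815+0.351662i

Re=-0.0938 Im=0.3517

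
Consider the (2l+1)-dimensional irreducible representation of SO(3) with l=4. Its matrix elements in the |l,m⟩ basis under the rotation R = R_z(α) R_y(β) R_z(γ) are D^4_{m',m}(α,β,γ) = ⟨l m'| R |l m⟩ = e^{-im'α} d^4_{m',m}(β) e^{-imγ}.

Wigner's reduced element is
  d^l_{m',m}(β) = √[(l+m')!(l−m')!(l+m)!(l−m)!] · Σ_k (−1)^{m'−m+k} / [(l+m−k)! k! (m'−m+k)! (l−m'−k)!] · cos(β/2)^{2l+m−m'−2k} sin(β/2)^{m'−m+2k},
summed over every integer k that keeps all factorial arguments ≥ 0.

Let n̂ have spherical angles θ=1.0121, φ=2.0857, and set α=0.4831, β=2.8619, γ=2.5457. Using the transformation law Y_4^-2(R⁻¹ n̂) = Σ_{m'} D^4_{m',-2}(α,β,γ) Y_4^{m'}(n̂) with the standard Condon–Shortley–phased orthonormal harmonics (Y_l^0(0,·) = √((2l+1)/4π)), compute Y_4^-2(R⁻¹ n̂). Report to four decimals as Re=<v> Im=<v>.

Need the full column D^4_{m',-2} for m'=−4..4 at α=0.4831, β=2.8619, γ=2.5457.
cos(β/2)=0.139391, sin(β/2)=0.990237
d^4_{-4,-2}: single k=2 term ⇒ +0.000038;  D = +0.000028+0.000026i
d^4_{-3,-2}: k∈[1..2] ⇒ +0.000004 -0.000574 = -0.000570;  D = -0.000551-0.000145i
d^4_{-2,-2}: k∈[0..2] ⇒ +0.000000 -0.000086 +0.005445 = +0.005359;  D = +0.005223-0.001199i
d^4_{-1,-2}: k∈[0..2] ⇒ -0.000004 +0.001084 -0.036468 = -0.035389;  D = -0.026868+0.023032i
d^4_{0,-2}: k∈[0..2] ⇒ +0.000068 -0.009183 +0.173791 = +0.164676;  D = +0.060930-0.152989i
d^4_{1,-2}: k∈[0..2] ⇒ -0.000723 +0.054702 -0.552136 = -0.498156;  D = +0.051759+0.495460i
d^4_{2,-2}: k∈[0..2] ⇒ +0.005445 -0.219830 +0.924517 = +0.710132;  D = -0.393429-0.591186i
d^4_{3,-2}: k∈[0..1] ⇒ -0.028946 +0.486938 = +0.457992;  D = -0.401815-0.219777i
d^4_{4,-2}: single k=0 term ⇒ +0.096936;  D = -0.096921-0.001687i
Y_4^{m'}(θ=1.0121,φ=2.0857) and Σ D·Y over m':
  (+0.0000+0.0000i)·(-0.1074-0.2020i)  (-0.0006-0.0001i)·(+0.4044+0.0106i)  (+0.0052-0.0012i)·(-0.1198+0.1994i)  (-0.0269+0.0230i)·(+0.1082+0.1912i)  (+0.0609-0.1530i)·(-0.2820+0.0000i)  (+0.0518+0.4955i)·(-0.1082+0.1912i)  (-0.3934-0.5912i)·(-0.1198-0.1994i)  (-0.4018-0.2198i)·(-0.4044+0.0106i)  (-0.0969-0.0017i)·(-0.1074+0.2020i)
Y_4^-2(R⁻¹ n̂) = -0.020609+0.212389i

Re=-0.0206 Im=0.2124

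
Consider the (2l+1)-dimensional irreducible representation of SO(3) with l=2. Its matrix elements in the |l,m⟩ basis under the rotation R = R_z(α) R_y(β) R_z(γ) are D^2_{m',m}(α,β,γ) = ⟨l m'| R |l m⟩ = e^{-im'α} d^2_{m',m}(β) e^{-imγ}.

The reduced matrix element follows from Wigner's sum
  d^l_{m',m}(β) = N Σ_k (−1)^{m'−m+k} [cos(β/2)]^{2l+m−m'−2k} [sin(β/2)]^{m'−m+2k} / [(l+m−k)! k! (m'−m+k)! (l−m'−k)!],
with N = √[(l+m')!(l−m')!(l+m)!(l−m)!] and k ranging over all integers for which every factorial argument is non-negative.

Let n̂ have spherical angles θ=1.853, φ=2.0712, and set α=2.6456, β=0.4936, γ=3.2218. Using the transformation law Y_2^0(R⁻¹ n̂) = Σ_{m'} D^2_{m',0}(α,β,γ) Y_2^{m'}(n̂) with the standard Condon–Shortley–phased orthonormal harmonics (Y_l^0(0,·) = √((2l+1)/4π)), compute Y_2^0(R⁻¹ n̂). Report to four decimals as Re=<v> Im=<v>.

Re=-0.2977 Im=0.0000

Need the full column D^2_{m',0} for m'=−2..2 at α=2.6456, β=0.4936, γ=3.2218.
cos(β/2)=0.969699, sin(β/2)=0.244302
d^2_{-2,0}: single k=2 term ⇒ +0.137469;  D = +0.075199-0.115077i
d^2_{-1,0}: k∈[1..2] ⇒ +0.545650 -0.034633 = +0.511016;  D = -0.449437+0.243195i
d^2_{0,0}: k∈[0..2] ⇒ +0.884195 -0.224486 +0.003562 = +0.663271;  D = +0.663271+0.000000i
d^2_{1,0}: k∈[0..1] ⇒ -0.545650 +0.034633 = -0.511016;  D = +0.449437+0.243195i
d^2_{2,0}: single k=0 term ⇒ +0.137469;  D = +0.075199+0.115077i
Y_2^{m'}(θ=1.853,φ=2.0712) and Σ D·Y over m':
  (+0.0752-0.1151i)·(-0.1923+0.3000i)  (-0.4494+0.2432i)·(+0.0991+0.1813i)  (+0.6633+0.0000i)·(-0.2420+0.0000i)  (+0.4494+0.2432i)·(-0.0991+0.1813i)  (+0.0752+0.1151i)·(-0.1923-0.3000i)
Y_2^0(R⁻¹ n̂) = -0.297685+0.000000i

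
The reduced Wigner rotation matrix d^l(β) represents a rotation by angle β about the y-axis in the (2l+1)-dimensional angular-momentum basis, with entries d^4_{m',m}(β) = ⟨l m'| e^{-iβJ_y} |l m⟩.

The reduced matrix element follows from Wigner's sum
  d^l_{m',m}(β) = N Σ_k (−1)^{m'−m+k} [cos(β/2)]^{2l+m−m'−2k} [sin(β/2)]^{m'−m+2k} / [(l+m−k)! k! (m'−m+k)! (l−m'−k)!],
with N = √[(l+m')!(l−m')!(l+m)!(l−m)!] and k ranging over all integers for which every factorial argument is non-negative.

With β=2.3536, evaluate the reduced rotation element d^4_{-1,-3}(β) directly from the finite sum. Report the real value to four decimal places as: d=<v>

d=-0.1872

d^4_{-1,-3}(β=2.3536) via Wigner's sum:
Half-angle: c=0.383882, s=0.923382. N=√(6·120·1·5040)=1904.940944
k∈{0,1} keeps every argument non-negative
  k=0: (−1)^2·1904.9409/(240)·0.3839^6·0.9234^2 = +0.021658
  k=1: (−1)^3·1904.9409/(144)·0.3839^4·0.9234^4 = -0.208850
d^4_{-1,-3}(2.3536) = +0.021658 -0.208850 = -0.187192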